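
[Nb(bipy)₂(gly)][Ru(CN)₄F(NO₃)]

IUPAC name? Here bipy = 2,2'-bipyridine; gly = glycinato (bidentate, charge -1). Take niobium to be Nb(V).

bis(2,2'-bipyridine)(glycinato)niobium(V) tetracyanofluoronitratoruthenate(II)

Nb is given as +5; the cation's ligand charges sum to -1, so the complex cation is 4+.
A 1:1 salt means the anion carries the equal and opposite charge, 4−.
Anion: ligand charges sum to -6; for the ion to be 4−, Ru = +2.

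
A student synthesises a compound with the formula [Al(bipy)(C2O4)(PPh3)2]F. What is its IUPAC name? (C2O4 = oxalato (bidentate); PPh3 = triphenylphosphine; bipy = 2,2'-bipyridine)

The 1 fluoride counter-ion carries a total charge of -1, so each complex ion is 1+.
Ligand charges: 1×oxalato (-2 each), 2×triphenylphosphine (neutral), 1×2,2'-bipyridine (neutral); total -2. So Al + (-2) = 1+, giving Al = +3.
Ligands are named alphabetically: bipyridine before oxalato before triphenylphosphine.

(2,2'-bipyridine)oxalatobis(triphenylphosphine)aluminium(III) fluoride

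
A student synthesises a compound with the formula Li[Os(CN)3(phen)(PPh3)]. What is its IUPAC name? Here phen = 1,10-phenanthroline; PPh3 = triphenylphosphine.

The 1 lithium counter-ion carries a total charge of +1, so each complex ion is 1−.
Ligand charges: 3×cyano (-1 each), 1×1,10-phenanthroline (neutral), 1×triphenylphosphine (neutral); total -3. So Os + (-3) = 1−, giving Os = +2.
Ligands are named alphabetically: cyano before phenanthroline before triphenylphosphine.
The complex ion is anionic, so osmium takes the -ate form osmate(II).

lithium tricyano(1,10-phenanthroline)(triphenylphosphine)osmate(II)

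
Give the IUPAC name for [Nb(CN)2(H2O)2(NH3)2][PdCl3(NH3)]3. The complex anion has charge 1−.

Both ions are complex: the cation is named first with the plain metal name, the anion second with the -ate form; each ion's ligands are alphabetised independently.
The complex anion is given as 1−; its ligand charges sum to -3, so Pd = +2.
With 3 anions per cation, the cation must be 3×1 = 3+.
Cation: ligand charges sum to -2; for the ion to be 3+, Nb = +5.

diamminediaquadicyanoniobium(V) amminetrichloropalladate(II)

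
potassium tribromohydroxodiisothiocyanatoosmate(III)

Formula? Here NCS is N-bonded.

K3[OsBr3(NCS)2(OH)]

Ligands: 3 bromo (Br, -1), 1 hydroxo (OH, -1), 2 isothiocyanato (NCS, -1). Ligand charge sum = -6.
Charge balance with potassium (+1) requires 1 complex ion per 3 potassium.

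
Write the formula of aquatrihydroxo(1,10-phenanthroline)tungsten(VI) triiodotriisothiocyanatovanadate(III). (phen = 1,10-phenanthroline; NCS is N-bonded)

[W(H2O)(OH)3(phen)][VI3(NCS)3]

Cation [W…]: ligand charges -3, W(VI) ⇒ ion charge 3+.
Anion [V…]: ligand charges -6, V(III) ⇒ ion charge 3−.
One 3+ cation balances one 3− anion.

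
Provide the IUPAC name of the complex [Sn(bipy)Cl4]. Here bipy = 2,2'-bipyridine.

There is no counter-ion, so the complex is neutral overall.
Ligand charges: 4×chloro (-1 each), 1×2,2'-bipyridine (neutral); total -4. So Sn + (-4) = 0, giving Sn = +4.
Ligands are named alphabetically: bipyridine before chloro.

(2,2'-bipyridine)tetrachlorotin(IV)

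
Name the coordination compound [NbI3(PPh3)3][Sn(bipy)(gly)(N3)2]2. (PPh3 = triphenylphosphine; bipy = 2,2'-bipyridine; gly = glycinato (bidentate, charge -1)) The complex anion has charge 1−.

triiodotris(triphenylphosphine)niobium(V) diazido(2,2'-bipyridine)(glycinato)stannate(II)

Both ions are complex: the cation is named first with the plain metal name, the anion second with the -ate form; each ion's ligands are alphabetised independently.
The complex anion is given as 1−; its ligand charges sum to -3, so Sn = +2.
With 2 anions per cation, the cation must be 2×1 = 2+.
Cation: ligand charges sum to -3; for the ion to be 2+, Nb = +5.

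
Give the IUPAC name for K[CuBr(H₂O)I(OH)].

potassium aquabromohydroxoiodocuprate(II)

The 1 potassium counter-ion carries a total charge of +1, so each complex ion is 1−.
Ligand charges: 1×bromo (-1 each), 1×aqua (neutral), 1×hydroxo (-1 each), 1×iodo (-1 each); total -3. So Cu + (-3) = 1−, giving Cu = +2.
The complex ion is anionic, so copper takes the -ate form cuprate(II).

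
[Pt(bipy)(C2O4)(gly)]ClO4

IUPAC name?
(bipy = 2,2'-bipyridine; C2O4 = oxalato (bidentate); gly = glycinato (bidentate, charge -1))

The 1 perchlorate counter-ion carries a total charge of -1, so each complex ion is 1+.
Ligand charges: 1×2,2'-bipyridine (neutral), 1×oxalato (-2 each), 1×glycinato (-1 each); total -3. So Pt + (-3) = 1+, giving Pt = +4.
Ligands are named alphabetically: bipyridine before glycinato before oxalato.

(2,2'-bipyridine)(glycinato)oxalatoplatinum(IV) perchlorate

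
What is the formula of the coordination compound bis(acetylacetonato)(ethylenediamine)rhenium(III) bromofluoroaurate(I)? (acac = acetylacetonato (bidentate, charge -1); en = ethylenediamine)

Cation [Re…]: ligand charges -2, Re(III) ⇒ ion charge 1+.
Anion [Au…]: ligand charges -2, Au(I) ⇒ ion charge 1−.

[Re(acac)2(en)][AuBrF]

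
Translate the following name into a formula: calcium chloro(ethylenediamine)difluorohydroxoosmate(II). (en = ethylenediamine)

Ca[OsCl(en)F2(OH)]

Ligands: 2 fluoro (F, -1), 1 ethylenediamine (en, neutral), 1 chloro (Cl, -1), 1 hydroxo (OH, -1). Ligand charge sum = -4.
Charge balance with calcium (+2) requires 1 complex ion per 1 calcium.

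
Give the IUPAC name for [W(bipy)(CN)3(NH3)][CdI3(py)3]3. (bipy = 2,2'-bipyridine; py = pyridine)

ammine(2,2'-bipyridine)tricyanotungsten(VI) triiodotris(pyridine)cadmate(II)

Both ions are complex: the cation is named first with the plain metal name, the anion second with the -ate form; each ion's ligands are alphabetised independently.
Cadmium is always +2 in its complexes; the anion's ligand charges sum to -3, so the complex anion is 1−.
With 3 anions per cation, the cation must be 3×1 = 3+.
Cation: ligand charges sum to -3; for the ion to be 3+, W = +6.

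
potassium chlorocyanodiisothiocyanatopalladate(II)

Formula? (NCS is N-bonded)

Ligands: 2 isothiocyanato (NCS, -1), 1 cyano (CN, -1), 1 chloro (Cl, -1). Ligand charge sum = -4.
With Pd in oxidation state +2, the complex ion is [Pd...]^2−.
Charge balance with potassium (+1) requires 1 complex ion per 2 potassium.

K2[PdCl(CN)(NCS)2]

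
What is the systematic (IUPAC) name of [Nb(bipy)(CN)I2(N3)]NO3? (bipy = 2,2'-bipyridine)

azido(2,2'-bipyridine)cyanodiiodoniobium(V) nitrate

The 1 nitrate counter-ion carries a total charge of -1, so each complex ion is 1+.
Ligand charges: 1×cyano (-1 each), 1×azido (-1 each), 2×iodo (-1 each), 1×2,2'-bipyridine (neutral); total -4. So Nb + (-4) = 1+, giving Nb = +5.
Ligands are named alphabetically: azido before bipyridine before cyano before iodo.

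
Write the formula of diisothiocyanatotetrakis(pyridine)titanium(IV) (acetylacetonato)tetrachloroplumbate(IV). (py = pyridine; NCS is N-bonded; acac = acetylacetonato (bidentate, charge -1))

[Ti(NCS)2(py)4][Pb(acac)Cl4]2

Cation [Ti…]: ligand charges -2, Ti(IV) ⇒ ion charge 2+.
Anion [Pb…]: ligand charges -5, Pb(IV) ⇒ ion charge 1−.
One 2+ cation requires 2 of the 1− anion.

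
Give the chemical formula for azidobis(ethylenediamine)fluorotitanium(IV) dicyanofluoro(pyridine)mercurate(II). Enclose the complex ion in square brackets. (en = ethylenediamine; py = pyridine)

Cation [Ti…]: ligand charges -2, Ti(IV) ⇒ ion charge 2+.
Anion [Hg…]: ligand charges -3, Hg(II) ⇒ ion charge 1−.
One 2+ cation requires 2 of the 1− anion.

[Ti(en)2F(N3)][Hg(CN)2F(py)]2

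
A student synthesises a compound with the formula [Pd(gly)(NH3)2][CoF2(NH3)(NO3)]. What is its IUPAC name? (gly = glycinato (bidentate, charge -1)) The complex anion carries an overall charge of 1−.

The complex anion is given as 1−; its ligand charges sum to -3, so Co = +2.
A 1:1 salt means the cation carries the equal and opposite charge, 1+.
Cation: ligand charges sum to -1; for the ion to be 1+, Pd = +2.

diammine(glycinato)palladium(II) amminedifluoronitratocobaltate(II)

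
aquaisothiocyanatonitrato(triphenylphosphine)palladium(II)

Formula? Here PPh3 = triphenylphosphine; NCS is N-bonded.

[Pd(H2O)(NCS)(NO3)(PPh3)]

Ligands: 1 nitrato (NO3, -1), 1 triphenylphosphine (PPh3, neutral), 1 aqua (H2O, neutral), 1 isothiocyanato (NCS, -1). Ligand charge sum = -2.
With Pd in oxidation state +2, the complex ion is [Pd...].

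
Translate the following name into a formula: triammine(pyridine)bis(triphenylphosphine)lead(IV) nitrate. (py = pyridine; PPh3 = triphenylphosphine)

Ligands: 1 pyridine (py, neutral), 3 ammine (NH3, neutral), 2 triphenylphosphine (PPh3, neutral). Ligand charge sum = 0.
With Pb in oxidation state +4, the complex ion is [Pb...]^4+.
Charge balance with nitrate (-1) requires 1 complex ion per 4 nitrate.

[Pb(NH3)3(PPh3)2(py)](NO3)4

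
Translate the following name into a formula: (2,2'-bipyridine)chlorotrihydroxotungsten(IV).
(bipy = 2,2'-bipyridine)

Ligands: 3 hydroxo (OH, -1), 1 2,2'-bipyridine (bipy, neutral), 1 chloro (Cl, -1). Ligand charge sum = -4.
With W in oxidation state +4, the complex ion is [W...].

[W(bipy)Cl(OH)3]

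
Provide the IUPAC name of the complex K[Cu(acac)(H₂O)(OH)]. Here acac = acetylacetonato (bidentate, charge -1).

potassium (acetylacetonato)aquahydroxocuprate(I)

The 1 potassium counter-ion carries a total charge of +1, so each complex ion is 1−.
Ligand charges: 1×hydroxo (-1 each), 1×aqua (neutral), 1×acetylacetonato (-1 each); total -2. So Cu + (-2) = 1−, giving Cu = +1.
Ligands are named alphabetically: acetylacetonato before aqua before hydroxo.
The complex ion is anionic, so copper takes the -ate form cuprate(I).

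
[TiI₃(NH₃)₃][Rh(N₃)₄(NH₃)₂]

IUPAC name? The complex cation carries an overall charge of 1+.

triamminetriiodotitanium(IV) diamminetetraazidorhodate(III)

Both ions are complex: the cation is named first with the plain metal name, the anion second with the -ate form; each ion's ligands are alphabetised independently.
The complex cation is given as 1+; its ligand charges sum to -3, so Ti = +4.
A 1:1 salt means the anion carries the equal and opposite charge, 1−.
Anion: ligand charges sum to -4; for the ion to be 1−, Rh = +3.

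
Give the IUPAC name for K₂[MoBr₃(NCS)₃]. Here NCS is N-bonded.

The 2 potassium counter-ions carry a total charge of +2, so each complex ion is 2−.
Ligand charges: 3×bromo (-1 each), 3×isothiocyanato (-1 each); total -6. So Mo + (-6) = 2−, giving Mo = +4.
Ligands are named alphabetically: bromo before isothiocyanato.
The complex ion is anionic, so molybdenum takes the -ate form molybdate(IV).

potassium tribromotriisothiocyanatomolybdate(IV)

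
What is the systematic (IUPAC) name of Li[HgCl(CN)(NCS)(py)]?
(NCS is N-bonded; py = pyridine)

lithium chlorocyanoisothiocyanato(pyridine)mercurate(II)

The 1 lithium counter-ion carries a total charge of +1, so each complex ion is 1−.
Ligand charges: 1×cyano (-1 each), 1×isothiocyanato (-1 each), 1×pyridine (neutral), 1×chloro (-1 each); total -3. So Hg + (-3) = 1−, giving Hg = +2.
Ligands are named alphabetically: chloro before cyano before isothiocyanato before pyridine.
The complex ion is anionic, so mercury takes the -ate form mercurate(II).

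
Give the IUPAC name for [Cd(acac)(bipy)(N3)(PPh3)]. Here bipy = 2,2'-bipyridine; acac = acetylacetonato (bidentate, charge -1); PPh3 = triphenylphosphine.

(acetylacetonato)azido(2,2'-bipyridine)(triphenylphosphine)cadmium(II)

There is no counter-ion, so the complex is neutral overall.
Ligand charges: 1×azido (-1 each), 1×2,2'-bipyridine (neutral), 1×acetylacetonato (-1 each), 1×triphenylphosphine (neutral); total -2. So Cd + (-2) = 0, giving Cd = +2.
Ligands are named alphabetically: acetylacetonato before azido before bipyridine before triphenylphosphine.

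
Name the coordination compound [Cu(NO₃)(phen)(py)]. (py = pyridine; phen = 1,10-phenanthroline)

nitrato(1,10-phenanthroline)(pyridine)copper(I)

There is no counter-ion, so the complex is neutral overall.
Ligand charges: 1×pyridine (neutral), 1×nitrato (-1 each), 1×1,10-phenanthroline (neutral); total -1. So Cu + (-1) = 0, giving Cu = +1.
Ligands are named alphabetically: nitrato before phenanthroline before pyridine.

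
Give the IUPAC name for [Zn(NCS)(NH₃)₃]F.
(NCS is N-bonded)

The 1 fluoride counter-ion carries a total charge of -1, so each complex ion is 1+.
Ligand charges: 3×ammine (neutral), 1×isothiocyanato (-1 each); total -1. So Zn + (-1) = 1+, giving Zn = +2.
Ligands are named alphabetically: ammine before isothiocyanato.

triammineisothiocyanatozinc(II) fluoride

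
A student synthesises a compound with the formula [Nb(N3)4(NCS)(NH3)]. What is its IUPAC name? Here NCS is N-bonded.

There is no counter-ion, so the complex is neutral overall.
Ligand charges: 4×azido (-1 each), 1×ammine (neutral), 1×isothiocyanato (-1 each); total -5. So Nb + (-5) = 0, giving Nb = +5.
Ligands are named alphabetically: ammine before azido before isothiocyanato.

amminetetraazidoisothiocyanatoniobium(V)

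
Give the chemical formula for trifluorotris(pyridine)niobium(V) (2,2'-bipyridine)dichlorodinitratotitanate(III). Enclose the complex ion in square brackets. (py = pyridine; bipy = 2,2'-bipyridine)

[NbF3(py)3][Ti(bipy)Cl2(NO3)2]2

Cation [Nb…]: ligand charges -3, Nb(V) ⇒ ion charge 2+.
Anion [Ti…]: ligand charges -4, Ti(III) ⇒ ion charge 1−.
One 2+ cation requires 2 of the 1− anion.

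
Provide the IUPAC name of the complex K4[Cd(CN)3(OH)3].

The 4 potassium counter-ions carry a total charge of +4, so each complex ion is 4−.
Ligand charges: 3×hydroxo (-1 each), 3×cyano (-1 each); total -6. So Cd + (-6) = 4−, giving Cd = +2.
The complex ion is anionic, so cadmium takes the -ate form cadmate(II).

potassium tricyanotrihydroxocadmate(II)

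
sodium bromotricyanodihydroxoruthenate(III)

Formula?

Na3[RuBr(CN)3(OH)2]

Ligands: 1 bromo (Br, -1), 3 cyano (CN, -1), 2 hydroxo (OH, -1). Ligand charge sum = -6.
With Ru in oxidation state +3, the complex ion is [Ru...]^3−.
Charge balance with sodium (+1) requires 1 complex ion per 3 sodium.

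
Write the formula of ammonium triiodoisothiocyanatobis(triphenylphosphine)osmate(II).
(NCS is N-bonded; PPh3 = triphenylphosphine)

Ligands: 1 isothiocyanato (NCS, -1), 2 triphenylphosphine (PPh3, neutral), 3 iodo (I, -1). Ligand charge sum = -4.
Charge balance with ammonium (+1) requires 1 complex ion per 2 ammonium.

(NH4)2[OsI3(NCS)(PPh3)2]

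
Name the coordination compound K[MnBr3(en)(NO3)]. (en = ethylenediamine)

potassium tribromo(ethylenediamine)nitratomanganate(III)

The 1 potassium counter-ion carries a total charge of +1, so each complex ion is 1−.
Ligand charges: 1×nitrato (-1 each), 1×ethylenediamine (neutral), 3×bromo (-1 each); total -4. So Mn + (-4) = 1−, giving Mn = +3.
The complex ion is anionic, so manganese takes the -ate form manganate(III).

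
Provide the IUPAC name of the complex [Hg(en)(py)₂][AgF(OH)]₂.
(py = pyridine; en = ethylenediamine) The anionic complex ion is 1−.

(ethylenediamine)bis(pyridine)mercury(II) fluorohydroxoargentate(I)

The complex anion is given as 1−; its ligand charges sum to -2, so Ag = +1.
With 2 anions per cation, the cation must be 2×1 = 2+.
Cation: ligand charges sum to 0; for the ion to be 2+, Hg = +2.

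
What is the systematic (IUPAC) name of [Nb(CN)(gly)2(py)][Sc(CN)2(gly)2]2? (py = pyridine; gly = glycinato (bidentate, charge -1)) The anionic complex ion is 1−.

The complex anion is given as 1−; its ligand charges sum to -4, so Sc = +3.
With 2 anions per cation, the cation must be 2×1 = 2+.
Cation: ligand charges sum to -3; for the ion to be 2+, Nb = +5.

cyanobis(glycinato)(pyridine)niobium(V) dicyanobis(glycinato)scandate(III)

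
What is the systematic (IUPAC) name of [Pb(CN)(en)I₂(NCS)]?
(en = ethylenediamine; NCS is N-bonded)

cyano(ethylenediamine)diiodoisothiocyanatolead(IV)

There is no counter-ion, so the complex is neutral overall.
Ligand charges: 2×iodo (-1 each), 1×ethylenediamine (neutral), 1×cyano (-1 each), 1×isothiocyanato (-1 each); total -4. So Pb + (-4) = 0, giving Pb = +4.
Ligands are named alphabetically: cyano before ethylenediamine before iodo before isothiocyanato.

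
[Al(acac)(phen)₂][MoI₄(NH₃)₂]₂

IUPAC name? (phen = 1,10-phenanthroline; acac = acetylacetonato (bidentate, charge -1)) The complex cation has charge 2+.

(acetylacetonato)bis(1,10-phenanthroline)aluminium(III) diamminetetraiodomolybdate(III)

The complex cation is given as 2+; its ligand charges sum to -1, so Al = +3.
With 2 anions per cation, each anion must be 2/2 = 1−.
Anion: ligand charges sum to -4; for the ion to be 1−, Mo = +3.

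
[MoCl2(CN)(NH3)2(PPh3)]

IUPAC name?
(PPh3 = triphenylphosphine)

diamminedichlorocyano(triphenylphosphine)molybdenum(III)

There is no counter-ion, so the complex is neutral overall.
Ligand charges: 2×chloro (-1 each), 2×ammine (neutral), 1×cyano (-1 each), 1×triphenylphosphine (neutral); total -3. So Mo + (-3) = 0, giving Mo = +3.
Ligands are named alphabetically: ammine before chloro before cyano before triphenylphosphine.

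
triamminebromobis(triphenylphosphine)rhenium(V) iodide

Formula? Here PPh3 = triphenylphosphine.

[ReBr(NH3)3(PPh3)2]I4

Ligands: 1 bromo (Br, -1), 3 ammine (NH3, neutral), 2 triphenylphosphine (PPh3, neutral). Ligand charge sum = -1.
With Re in oxidation state +5, the complex ion is [Re...]^4+.
Charge balance with iodide (-1) requires 1 complex ion per 4 iodide.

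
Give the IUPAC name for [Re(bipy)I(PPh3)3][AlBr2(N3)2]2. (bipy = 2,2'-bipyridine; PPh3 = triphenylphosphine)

Both ions are complex: the cation is named first with the plain metal name, the anion second with the -ate form; each ion's ligands are alphabetised independently.
Aluminium is always +3 in its complexes; the anion's ligand charges sum to -4, so the complex anion is 1−.
With 2 anions per cation, the cation must be 2×1 = 2+.
Cation: ligand charges sum to -1; for the ion to be 2+, Re = +3.

(2,2'-bipyridine)iodotris(triphenylphosphine)rhenium(III) diazidodibromoaluminate(III)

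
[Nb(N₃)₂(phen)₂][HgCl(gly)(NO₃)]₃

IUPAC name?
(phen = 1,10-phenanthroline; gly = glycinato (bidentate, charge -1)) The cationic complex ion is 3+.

Both ions are complex: the cation is named first with the plain metal name, the anion second with the -ate form; each ion's ligands are alphabetised independently.
The complex cation is given as 3+; its ligand charges sum to -2, so Nb = +5.
With 3 anions per cation, each anion must be 3/3 = 1−.
Anion: ligand charges sum to -3; for the ion to be 1−, Hg = +2.

diazidobis(1,10-phenanthroline)niobium(V) chloro(glycinato)nitratomercurate(II)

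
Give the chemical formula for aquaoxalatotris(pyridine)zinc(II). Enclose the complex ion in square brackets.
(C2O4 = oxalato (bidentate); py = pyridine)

[Zn(C2O4)(H2O)(py)3]

Ligands: 1 aqua (H2O, neutral), 1 oxalato (C2O4, -2), 3 pyridine (py, neutral). Ligand charge sum = -2.
With Zn in oxidation state +2, the complex ion is [Zn...].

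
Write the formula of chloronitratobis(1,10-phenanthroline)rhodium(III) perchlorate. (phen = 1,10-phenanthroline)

[RhCl(NO3)(phen)2]ClO4

Ligands: 1 chloro (Cl, -1), 2 1,10-phenanthroline (phen, neutral), 1 nitrato (NO3, -1). Ligand charge sum = -2.
With Rh in oxidation state +3, the complex ion is [Rh...]^1+.
Charge balance with perchlorate (-1) requires 1 complex ion per 1 perchlorate.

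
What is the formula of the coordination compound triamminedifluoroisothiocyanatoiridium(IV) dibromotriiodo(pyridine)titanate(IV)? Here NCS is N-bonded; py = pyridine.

Cation [Ir…]: ligand charges -3, Ir(IV) ⇒ ion charge 1+.
Anion [Ti…]: ligand charges -5, Ti(IV) ⇒ ion charge 1−.
One 1+ cation balances one 1− anion.

[IrF2(NCS)(NH3)3][TiBr2I3(py)]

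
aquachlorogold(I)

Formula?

Ligands: 1 aqua (H2O, neutral), 1 chloro (Cl, -1). Ligand charge sum = -1.
With Au in oxidation state +1, the complex ion is [Au...].

[AuCl(H2O)]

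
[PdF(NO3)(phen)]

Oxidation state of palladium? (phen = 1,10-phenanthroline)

No counter-ion: the bracketed complex is neutral.
Ligand charges: 1×phen neutral; 1×NO3 = -1; 1×F = -1; sum -2.
Pd + (-2) = 0 ⇒ Pd is +2.

+2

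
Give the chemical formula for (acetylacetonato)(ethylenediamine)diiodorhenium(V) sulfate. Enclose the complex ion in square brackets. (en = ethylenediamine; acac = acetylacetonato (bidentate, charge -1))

[Re(acac)(en)I2]SO4

Ligands: 2 iodo (I, -1), 1 ethylenediamine (en, neutral), 1 acetylacetonato (acac, -1). Ligand charge sum = -3.
With Re in oxidation state +5, the complex ion is [Re...]^2+.
Charge balance with sulfate (-2) requires 1 complex ion per 1 sulfate.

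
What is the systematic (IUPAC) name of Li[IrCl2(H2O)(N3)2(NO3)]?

The 1 lithium counter-ion carries a total charge of +1, so each complex ion is 1−.
Ligand charges: 2×chloro (-1 each), 1×nitrato (-1 each), 2×azido (-1 each), 1×aqua (neutral); total -5. So Ir + (-5) = 1−, giving Ir = +4.
The complex ion is anionic, so iridium takes the -ate form iridate(IV).

lithium aquadiazidodichloronitratoiridate(IV)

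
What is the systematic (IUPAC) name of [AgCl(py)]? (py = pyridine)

There is no counter-ion, so the complex is neutral overall.
Ligand charges: 1×pyridine (neutral), 1×chloro (-1 each); total -1. So Ag + (-1) = 0, giving Ag = +1.
Ligands are named alphabetically: chloro before pyridine.

chloro(pyridine)silver(I)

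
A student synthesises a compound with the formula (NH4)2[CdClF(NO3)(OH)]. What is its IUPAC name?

The 2 ammonium counter-ions carry a total charge of +2, so each complex ion is 2−.
Ligand charges: 1×fluoro (-1 each), 1×hydroxo (-1 each), 1×nitrato (-1 each), 1×chloro (-1 each); total -4. So Cd + (-4) = 2−, giving Cd = +2.
Ligands are named alphabetically: chloro before fluoro before hydroxo before nitrato.
The complex ion is anionic, so cadmium takes the -ate form cadmate(II).

ammonium chlorofluorohydroxonitratocadmate(II)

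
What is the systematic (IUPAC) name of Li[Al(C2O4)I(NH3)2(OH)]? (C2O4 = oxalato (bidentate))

lithium diamminehydroxoiodooxalatoaluminate(III)

The 1 lithium counter-ion carries a total charge of +1, so each complex ion is 1−.
Ligand charges: 1×oxalato (-2 each), 1×hydroxo (-1 each), 2×ammine (neutral), 1×iodo (-1 each); total -4. So Al + (-4) = 1−, giving Al = +3.
Ligands are named alphabetically: ammine before hydroxo before iodo before oxalato.
The complex ion is anionic, so aluminium takes the -ate form aluminate(III).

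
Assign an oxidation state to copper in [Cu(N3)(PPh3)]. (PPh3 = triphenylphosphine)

+1

No counter-ion: the bracketed complex is neutral.
Ligand charges: 1×PPh3 neutral; 1×N3 = -1; sum -1.
Cu + (-1) = 0 ⇒ Cu is +1.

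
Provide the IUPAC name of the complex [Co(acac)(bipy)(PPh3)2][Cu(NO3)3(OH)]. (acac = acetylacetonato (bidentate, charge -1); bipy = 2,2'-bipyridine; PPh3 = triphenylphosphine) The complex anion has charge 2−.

Both ions are complex: the cation is named first with the plain metal name, the anion second with the -ate form; each ion's ligands are alphabetised independently.
The complex anion is given as 2−; its ligand charges sum to -4, so Cu = +2.
A 1:1 salt means the cation carries the equal and opposite charge, 2+.
Cation: ligand charges sum to -1; for the ion to be 2+, Co = +3.

(acetylacetonato)(2,2'-bipyridine)bis(triphenylphosphine)cobalt(III) hydroxotrinitratocuprate(II)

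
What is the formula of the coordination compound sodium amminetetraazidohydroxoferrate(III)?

Ligands: 4 azido (N3, -1), 1 hydroxo (OH, -1), 1 ammine (NH3, neutral). Ligand charge sum = -5.
Charge balance with sodium (+1) requires 1 complex ion per 2 sodium.

Na2[Fe(N3)4(NH3)(OH)]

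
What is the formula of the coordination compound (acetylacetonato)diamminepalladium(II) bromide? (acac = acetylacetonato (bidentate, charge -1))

[Pd(acac)(NH3)2]Br

Ligands: 1 acetylacetonato (acac, -1), 2 ammine (NH3, neutral). Ligand charge sum = -1.
With Pd in oxidation state +2, the complex ion is [Pd...]^1+.
Charge balance with bromide (-1) requires 1 complex ion per 1 bromide.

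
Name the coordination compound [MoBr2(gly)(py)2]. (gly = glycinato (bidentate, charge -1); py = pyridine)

There is no counter-ion, so the complex is neutral overall.
Ligand charges: 1×glycinato (-1 each), 2×pyridine (neutral), 2×bromo (-1 each); total -3. So Mo + (-3) = 0, giving Mo = +3.
Ligands are named alphabetically: bromo before glycinato before pyridine.

dibromo(glycinato)bis(pyridine)molybdenum(III)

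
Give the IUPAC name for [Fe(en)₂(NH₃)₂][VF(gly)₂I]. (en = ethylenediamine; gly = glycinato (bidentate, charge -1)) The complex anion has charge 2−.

The complex anion is given as 2−; its ligand charges sum to -4, so V = +2.
A 1:1 salt means the cation carries the equal and opposite charge, 2+.
Cation: ligand charges sum to 0; for the ion to be 2+, Fe = +2.

diamminebis(ethylenediamine)iron(II) fluorobis(glycinato)iodovanadate(II)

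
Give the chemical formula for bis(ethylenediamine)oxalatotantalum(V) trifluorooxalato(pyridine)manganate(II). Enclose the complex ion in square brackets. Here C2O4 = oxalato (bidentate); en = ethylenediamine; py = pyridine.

[Ta(C2O4)(en)2][Mn(C2O4)F3(py)]

Cation [Ta…]: ligand charges -2, Ta(V) ⇒ ion charge 3+.
Anion [Mn…]: ligand charges -5, Mn(II) ⇒ ion charge 3−.
One 3+ cation balances one 3− anion.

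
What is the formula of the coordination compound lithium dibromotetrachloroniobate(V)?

Li[NbBr2Cl4]

Ligands: 2 bromo (Br, -1), 4 chloro (Cl, -1). Ligand charge sum = -6.
With Nb in oxidation state +5, the complex ion is [Nb...]^1−.
Charge balance with lithium (+1) requires 1 complex ion per 1 lithium.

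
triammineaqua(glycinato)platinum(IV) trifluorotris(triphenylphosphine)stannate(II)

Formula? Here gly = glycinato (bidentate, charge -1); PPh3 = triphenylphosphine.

[Pt(gly)(H2O)(NH3)3][SnF3(PPh3)3]3

Cation [Pt…]: ligand charges -1, Pt(IV) ⇒ ion charge 3+.
Anion [Sn…]: ligand charges -3, Sn(II) ⇒ ion charge 1−.
One 3+ cation requires 3 of the 1− anion.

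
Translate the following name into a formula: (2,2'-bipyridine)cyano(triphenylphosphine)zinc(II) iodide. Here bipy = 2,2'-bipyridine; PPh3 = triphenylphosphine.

[Zn(bipy)(CN)(PPh3)]I

Ligands: 1 2,2'-bipyridine (bipy, neutral), 1 triphenylphosphine (PPh3, neutral), 1 cyano (CN, -1). Ligand charge sum = -1.
With Zn in oxidation state +2, the complex ion is [Zn...]^1+.
Charge balance with iodide (-1) requires 1 complex ion per 1 iodide.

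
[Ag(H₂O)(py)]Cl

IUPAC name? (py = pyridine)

aqua(pyridine)silver(I) chloride

The 1 chloride counter-ion carries a total charge of -1, so each complex ion is 1+.
Ligand charges: 1×aqua (neutral), 1×pyridine (neutral); total 0. So Ag + (0) = 1+, giving Ag = +1.
Ligands are named alphabetically: aqua before pyridine.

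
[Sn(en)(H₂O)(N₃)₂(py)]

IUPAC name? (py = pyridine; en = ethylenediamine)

There is no counter-ion, so the complex is neutral overall.
Ligand charges: 1×pyridine (neutral), 1×ethylenediamine (neutral), 1×aqua (neutral), 2×azido (-1 each); total -2. So Sn + (-2) = 0, giving Sn = +2.
Ligands are named alphabetically: aqua before azido before ethylenediamine before pyridine.

aquadiazido(ethylenediamine)(pyridine)tin(II)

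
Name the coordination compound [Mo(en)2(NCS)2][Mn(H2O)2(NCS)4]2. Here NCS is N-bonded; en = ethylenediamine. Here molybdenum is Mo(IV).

Mo is given as +4; the cation's ligand charges sum to -2, so the complex cation is 2+.
With 2 anions per cation, each anion must be 2/2 = 1−.
Anion: ligand charges sum to -4; for the ion to be 1−, Mn = +3.

bis(ethylenediamine)diisothiocyanatomolybdenum(IV) diaquatetraisothiocyanatomanganate(III)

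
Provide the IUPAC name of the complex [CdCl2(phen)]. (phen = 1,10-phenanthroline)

There is no counter-ion, so the complex is neutral overall.
Ligand charges: 2×chloro (-1 each), 1×1,10-phenanthroline (neutral); total -2. So Cd + (-2) = 0, giving Cd = +2.
Ligands are named alphabetically: chloro before phenanthroline.

dichloro(1,10-phenanthroline)cadmium(II)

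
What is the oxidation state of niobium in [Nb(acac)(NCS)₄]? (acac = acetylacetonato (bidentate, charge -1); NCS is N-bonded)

+5

No counter-ion: the bracketed complex is neutral.
Ligand charges: 1×acac = -1; 4×NCS = -4; sum -5.
Nb + (-5) = 0 ⇒ Nb is +5.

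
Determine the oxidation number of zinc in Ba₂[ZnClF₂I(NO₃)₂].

+2

2 barium outside the brackets (+2 each) → the complex ion is 4−.
Ligand charges: 2×F = -2; 1×I = -1; 1×Cl = -1; 2×NO3 = -2; sum -6.
Zn + (-6) = 4− ⇒ Zn is +2.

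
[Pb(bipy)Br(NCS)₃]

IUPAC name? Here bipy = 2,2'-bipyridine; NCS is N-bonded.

(2,2'-bipyridine)bromotriisothiocyanatolead(IV)

There is no counter-ion, so the complex is neutral overall.
Ligand charges: 1×2,2'-bipyridine (neutral), 3×isothiocyanato (-1 each), 1×bromo (-1 each); total -4. So Pb + (-4) = 0, giving Pb = +4.
Ligands are named alphabetically: bipyridine before bromo before isothiocyanato.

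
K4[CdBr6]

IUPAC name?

The 4 potassium counter-ions carry a total charge of +4, so each complex ion is 4−.
Ligand charges: 6×bromo (-1 each); total -6. So Cd + (-6) = 4−, giving Cd = +2.
The complex ion is anionic, so cadmium takes the -ate form cadmate(II).

potassium hexabromocadmate(II)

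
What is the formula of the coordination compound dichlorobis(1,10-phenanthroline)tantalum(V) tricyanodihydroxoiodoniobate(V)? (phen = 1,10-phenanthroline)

Cation [Ta…]: ligand charges -2, Ta(V) ⇒ ion charge 3+.
Anion [Nb…]: ligand charges -6, Nb(V) ⇒ ion charge 1−.

[TaCl2(phen)2][Nb(CN)3I(OH)2]3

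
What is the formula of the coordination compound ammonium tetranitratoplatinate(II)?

Ligands: 4 nitrato (NO3, -1). Ligand charge sum = -4.
With Pt in oxidation state +2, the complex ion is [Pt...]^2−.
Charge balance with ammonium (+1) requires 1 complex ion per 2 ammonium.

(NH4)2[Pt(NO3)4]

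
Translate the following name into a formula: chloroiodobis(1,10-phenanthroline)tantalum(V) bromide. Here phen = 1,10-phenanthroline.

Ligands: 2 1,10-phenanthroline (phen, neutral), 1 chloro (Cl, -1), 1 iodo (I, -1). Ligand charge sum = -2.
Charge balance with bromide (-1) requires 1 complex ion per 3 bromide.

[TaClI(phen)2]Br3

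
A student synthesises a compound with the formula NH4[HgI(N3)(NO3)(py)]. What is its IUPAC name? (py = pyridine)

The 1 ammonium counter-ion carries a total charge of +1, so each complex ion is 1−.
Ligand charges: 1×iodo (-1 each), 1×nitrato (-1 each), 1×azido (-1 each), 1×pyridine (neutral); total -3. So Hg + (-3) = 1−, giving Hg = +2.
The complex ion is anionic, so mercury takes the -ate form mercurate(II).

ammonium azidoiodonitrato(pyridine)mercurate(II)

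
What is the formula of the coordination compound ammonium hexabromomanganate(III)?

(NH4)3[MnBr6]

Ligands: 6 bromo (Br, -1). Ligand charge sum = -6.
Charge balance with ammonium (+1) requires 1 complex ion per 3 ammonium.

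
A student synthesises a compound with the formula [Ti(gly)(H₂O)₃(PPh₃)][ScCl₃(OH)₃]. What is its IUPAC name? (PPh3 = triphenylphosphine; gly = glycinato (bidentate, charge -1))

Both ions are complex: the cation is named first with the plain metal name, the anion second with the -ate form; each ion's ligands are alphabetised independently.
Scandium is always +3 in its complexes; the anion's ligand charges sum to -6, so the complex anion is 3−.
A 1:1 salt means the cation carries the equal and opposite charge, 3+.
Cation: ligand charges sum to -1; for the ion to be 3+, Ti = +4.

triaqua(glycinato)(triphenylphosphine)titanium(IV) trichlorotrihydroxoscandate(III)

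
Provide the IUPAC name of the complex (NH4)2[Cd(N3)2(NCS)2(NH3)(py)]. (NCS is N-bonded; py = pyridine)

The 2 ammonium counter-ions carry a total charge of +2, so each complex ion is 2−.
Ligand charges: 2×isothiocyanato (-1 each), 2×azido (-1 each), 1×pyridine (neutral), 1×ammine (neutral); total -4. So Cd + (-4) = 2−, giving Cd = +2.
Ligands are named alphabetically: ammine before azido before isothiocyanato before pyridine.
The complex ion is anionic, so cadmium takes the -ate form cadmate(II).

ammonium amminediazidodiisothiocyanato(pyridine)cadmate(II)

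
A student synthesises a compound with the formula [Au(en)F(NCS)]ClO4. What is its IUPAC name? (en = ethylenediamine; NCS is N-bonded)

The 1 perchlorate counter-ion carries a total charge of -1, so each complex ion is 1+.
Ligand charges: 1×ethylenediamine (neutral), 1×isothiocyanato (-1 each), 1×fluoro (-1 each); total -2. So Au + (-2) = 1+, giving Au = +3.
Ligands are named alphabetically: ethylenediamine before fluoro before isothiocyanato.

(ethylenediamine)fluoroisothiocyanatogold(III) perchlorate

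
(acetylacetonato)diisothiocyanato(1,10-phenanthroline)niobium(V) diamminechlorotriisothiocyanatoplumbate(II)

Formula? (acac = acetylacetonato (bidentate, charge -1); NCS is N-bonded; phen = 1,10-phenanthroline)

Cation [Nb…]: ligand charges -3, Nb(V) ⇒ ion charge 2+.
Anion [Pb…]: ligand charges -4, Pb(II) ⇒ ion charge 2−.
One 2+ cation balances one 2− anion.

[Nb(acac)(NCS)2(phen)][PbCl(NCS)3(NH3)2]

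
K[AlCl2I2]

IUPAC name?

potassium dichlorodiiodoaluminate(III)

The 1 potassium counter-ion carries a total charge of +1, so each complex ion is 1−.
Ligand charges: 2×chloro (-1 each), 2×iodo (-1 each); total -4. So Al + (-4) = 1−, giving Al = +3.
Ligands are named alphabetically: chloro before iodo.
The complex ion is anionic, so aluminium takes the -ate form aluminate(III).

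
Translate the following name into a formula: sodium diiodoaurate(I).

Na[AuI2]

Ligands: 2 iodo (I, -1). Ligand charge sum = -2.
Charge balance with sodium (+1) requires 1 complex ion per 1 sodium.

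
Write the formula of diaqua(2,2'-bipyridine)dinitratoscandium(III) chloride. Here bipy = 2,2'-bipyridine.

Ligands: 2 aqua (H2O, neutral), 2 nitrato (NO3, -1), 1 2,2'-bipyridine (bipy, neutral). Ligand charge sum = -2.
With Sc in oxidation state +3, the complex ion is [Sc...]^1+.
Charge balance with chloride (-1) requires 1 complex ion per 1 chloride.

[Sc(bipy)(H2O)2(NO3)2]Cl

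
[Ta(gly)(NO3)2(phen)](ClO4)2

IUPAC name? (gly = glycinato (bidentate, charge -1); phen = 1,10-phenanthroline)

The 2 perchlorate counter-ions carry a total charge of -2, so each complex ion is 2+.
Ligand charges: 1×glycinato (-1 each), 2×nitrato (-1 each), 1×1,10-phenanthroline (neutral); total -3. So Ta + (-3) = 2+, giving Ta = +5.
Ligands are named alphabetically: glycinato before nitrato before phenanthroline.

(glycinato)dinitrato(1,10-phenanthroline)tantalum(V) perchlorate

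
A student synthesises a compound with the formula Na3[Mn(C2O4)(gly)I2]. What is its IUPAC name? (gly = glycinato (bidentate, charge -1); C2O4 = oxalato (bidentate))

The 3 sodium counter-ions carry a total charge of +3, so each complex ion is 3−.
Ligand charges: 1×glycinato (-1 each), 1×oxalato (-2 each), 2×iodo (-1 each); total -5. So Mn + (-5) = 3−, giving Mn = +2.
The complex ion is anionic, so manganese takes the -ate form manganate(II).

sodium (glycinato)diiodooxalatomanganate(II)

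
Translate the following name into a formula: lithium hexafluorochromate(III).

Ligands: 6 fluoro (F, -1). Ligand charge sum = -6.
With Cr in oxidation state +3, the complex ion is [Cr...]^3−.
Charge balance with lithium (+1) requires 1 complex ion per 3 lithium.

Li3[CrF6]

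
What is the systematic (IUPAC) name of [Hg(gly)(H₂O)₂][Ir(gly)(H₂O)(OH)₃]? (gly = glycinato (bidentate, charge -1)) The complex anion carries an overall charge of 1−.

diaqua(glycinato)mercury(II) aqua(glycinato)trihydroxoiridate(III)

Both ions are complex: the cation is named first with the plain metal name, the anion second with the -ate form; each ion's ligands are alphabetised independently.
The complex anion is given as 1−; its ligand charges sum to -4, so Ir = +3.
A 1:1 salt means the cation carries the equal and opposite charge, 1+.
Cation: ligand charges sum to -1; for the ion to be 1+, Hg = +2.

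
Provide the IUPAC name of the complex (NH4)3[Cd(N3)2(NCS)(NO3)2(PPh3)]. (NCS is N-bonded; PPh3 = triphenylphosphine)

The 3 ammonium counter-ions carry a total charge of +3, so each complex ion is 3−.
Ligand charges: 1×isothiocyanato (-1 each), 2×azido (-1 each), 1×triphenylphosphine (neutral), 2×nitrato (-1 each); total -5. So Cd + (-5) = 3−, giving Cd = +2.
The complex ion is anionic, so cadmium takes the -ate form cadmate(II).

ammonium diazidoisothiocyanatodinitrato(triphenylphosphine)cadmate(II)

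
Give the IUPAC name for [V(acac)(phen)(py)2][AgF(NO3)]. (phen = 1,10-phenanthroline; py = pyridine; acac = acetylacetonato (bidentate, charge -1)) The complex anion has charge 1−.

Both ions are complex: the cation is named first with the plain metal name, the anion second with the -ate form; each ion's ligands are alphabetised independently.
The complex anion is given as 1−; its ligand charges sum to -2, so Ag = +1.
A 1:1 salt means the cation carries the equal and opposite charge, 1+.
Cation: ligand charges sum to -1; for the ion to be 1+, V = +2.

(acetylacetonato)(1,10-phenanthroline)bis(pyridine)vanadium(II) fluoronitratoargentate(I)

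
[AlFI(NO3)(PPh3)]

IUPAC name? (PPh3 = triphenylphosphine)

fluoroiodonitrato(triphenylphosphine)aluminium(III)

There is no counter-ion, so the complex is neutral overall.
Ligand charges: 1×nitrato (-1 each), 1×triphenylphosphine (neutral), 1×fluoro (-1 each), 1×iodo (-1 each); total -3. So Al + (-3) = 0, giving Al = +3.
Ligands are named alphabetically: fluoro before iodo before nitrato before triphenylphosphine.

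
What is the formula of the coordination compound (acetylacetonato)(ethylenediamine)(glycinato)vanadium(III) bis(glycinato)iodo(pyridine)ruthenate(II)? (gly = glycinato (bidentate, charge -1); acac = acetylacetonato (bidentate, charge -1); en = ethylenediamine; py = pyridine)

[V(acac)(en)(gly)][Ru(gly)2I(py)]

Cation [V…]: ligand charges -2, V(III) ⇒ ion charge 1+.
Anion [Ru…]: ligand charges -3, Ru(II) ⇒ ion charge 1−.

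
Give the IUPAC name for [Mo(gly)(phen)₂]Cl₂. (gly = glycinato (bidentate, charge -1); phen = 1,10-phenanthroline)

(glycinato)bis(1,10-phenanthroline)molybdenum(III) chloride

The 2 chloride counter-ions carry a total charge of -2, so each complex ion is 2+.
Ligand charges: 1×glycinato (-1 each), 2×1,10-phenanthroline (neutral); total -1. So Mo + (-1) = 2+, giving Mo = +3.
Ligands are named alphabetically: glycinato before phenanthroline.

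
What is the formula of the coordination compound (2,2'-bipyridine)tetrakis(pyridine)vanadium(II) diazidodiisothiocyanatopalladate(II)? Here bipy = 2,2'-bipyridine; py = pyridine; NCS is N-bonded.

Cation [V…]: ligand charges 0, V(II) ⇒ ion charge 2+.
Anion [Pd…]: ligand charges -4, Pd(II) ⇒ ion charge 2−.
One 2+ cation balances one 2− anion.

[V(bipy)(py)4][Pd(N3)2(NCS)2]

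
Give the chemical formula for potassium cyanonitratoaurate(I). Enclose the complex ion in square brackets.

Ligands: 1 nitrato (NO3, -1), 1 cyano (CN, -1). Ligand charge sum = -2.
With Au in oxidation state +1, the complex ion is [Au...]^1−.
Charge balance with potassium (+1) requires 1 complex ion per 1 potassium.

K[Au(CN)(NO3)]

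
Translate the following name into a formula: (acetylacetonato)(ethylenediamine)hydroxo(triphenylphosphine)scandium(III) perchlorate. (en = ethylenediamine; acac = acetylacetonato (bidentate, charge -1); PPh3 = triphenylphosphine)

Ligands: 1 ethylenediamine (en, neutral), 1 acetylacetonato (acac, -1), 1 hydroxo (OH, -1), 1 triphenylphosphine (PPh3, neutral). Ligand charge sum = -2.
Charge balance with perchlorate (-1) requires 1 complex ion per 1 perchlorate.

[Sc(acac)(en)(OH)(PPh3)]ClO4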